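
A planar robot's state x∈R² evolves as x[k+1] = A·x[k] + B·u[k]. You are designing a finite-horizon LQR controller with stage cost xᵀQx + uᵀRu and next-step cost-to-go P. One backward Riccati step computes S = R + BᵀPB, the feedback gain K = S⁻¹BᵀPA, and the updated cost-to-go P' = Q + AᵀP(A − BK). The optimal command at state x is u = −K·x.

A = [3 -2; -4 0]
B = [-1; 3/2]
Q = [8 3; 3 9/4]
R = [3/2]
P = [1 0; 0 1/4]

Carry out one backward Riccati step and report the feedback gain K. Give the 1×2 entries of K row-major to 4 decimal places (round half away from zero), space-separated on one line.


BᵀP = [-1.0000 0.3750]
S = R + BᵀPB = [3/2] + [1.5625] = [3.0625]
BᵀPA = [-4.5000 2.0000]
K = S⁻¹·BᵀPA = [-1.4694 0.6531]
A−BK = [1.5306 -1.3469; -1.7959 -0.9796]
AᵀP(A−BK) = [6.3878 -3.0612; -3.0612 2.6939]
P' = Q + AᵀP(A−BK) = [14.3878 -0.0612; -0.0612 4.9439]
tr(P') = 19.3316

-1.4694 0.6531


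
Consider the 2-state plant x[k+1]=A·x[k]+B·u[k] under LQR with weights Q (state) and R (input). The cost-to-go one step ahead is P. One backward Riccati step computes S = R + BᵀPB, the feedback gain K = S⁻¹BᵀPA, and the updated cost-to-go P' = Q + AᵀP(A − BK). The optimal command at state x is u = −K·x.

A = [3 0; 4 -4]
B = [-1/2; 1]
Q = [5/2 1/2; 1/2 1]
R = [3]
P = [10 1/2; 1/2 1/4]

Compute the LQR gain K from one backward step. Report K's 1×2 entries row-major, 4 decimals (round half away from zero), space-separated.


BᵀP = [-4.5000 0.0000]
S = R + BᵀPB = [3] + [2.2500] = [5.2500]
BᵀPA = [-13.5000 0.0000]
K = S⁻¹·BᵀPA = [-2.5714 0.0000]
A−BK = [1.7143 0.0000; 6.5714 -4.0000]
AᵀP(A−BK) = [71.2857 -10.0000; -10.0000 4.0000]
P' = Q + AᵀP(A−BK) = [73.7857 -9.5000; -9.5000 5.0000]
tr(P') = 78.7857

-2.5714 0.0000


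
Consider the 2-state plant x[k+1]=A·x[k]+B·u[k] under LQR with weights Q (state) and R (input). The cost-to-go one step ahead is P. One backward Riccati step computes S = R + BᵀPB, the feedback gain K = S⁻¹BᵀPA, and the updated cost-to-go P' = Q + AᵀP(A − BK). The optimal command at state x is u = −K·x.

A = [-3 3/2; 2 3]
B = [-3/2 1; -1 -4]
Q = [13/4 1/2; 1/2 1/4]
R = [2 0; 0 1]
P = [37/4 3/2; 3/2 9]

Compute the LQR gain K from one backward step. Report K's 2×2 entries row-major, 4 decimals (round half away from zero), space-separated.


1.3279 -1.2034 -0.8301 -0.4427

BᵀP = [-15.3750 -11.2500; 3.2500 -34.5000]
S = R + BᵀPB = [2 0; 0 1] + [34.3125 29.6250; 29.6250 141.2500] = [36.3125 29.6250; 29.6250 142.2500]
BᵀPA = [23.6250 -56.8125; -78.7500 -98.6250]
K = S⁻¹·BᵀPA = [1.3279 -1.2034; -0.8301 -0.4427]
A−BK = [-0.1781 0.1377; 0.0073 0.0258]
AᵀP(A−BK) = [4.5054 -3.0587; -3.0587 3.2841]
P' = Q + AᵀP(A−BK) = [7.7554 -2.5587; -2.5587 3.5341]
tr(P') = 11.2895


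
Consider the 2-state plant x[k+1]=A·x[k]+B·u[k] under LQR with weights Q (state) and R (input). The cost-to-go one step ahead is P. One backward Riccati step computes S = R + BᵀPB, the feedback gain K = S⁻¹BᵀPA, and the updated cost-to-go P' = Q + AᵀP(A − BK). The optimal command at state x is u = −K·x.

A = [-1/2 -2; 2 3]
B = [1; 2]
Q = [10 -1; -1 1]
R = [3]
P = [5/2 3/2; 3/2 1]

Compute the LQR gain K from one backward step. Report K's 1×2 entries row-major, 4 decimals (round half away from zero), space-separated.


BᵀP = [5.5000 3.5000]
S = R + BᵀPB = [3] + [12.5000] = [15.5000]
BᵀPA = [4.2500 -0.5000]
K = S⁻¹·BᵀPA = [0.2742 -0.0323]
A−BK = [-0.7742 -1.9677; 1.4516 3.0645]
AᵀP(A−BK) = [0.4597 0.3871; 0.3871 0.9839]
P' = Q + AᵀP(A−BK) = [10.4597 -0.6129; -0.6129 1.9839]
tr(P') = 12.4435

0.2742 -0.0323


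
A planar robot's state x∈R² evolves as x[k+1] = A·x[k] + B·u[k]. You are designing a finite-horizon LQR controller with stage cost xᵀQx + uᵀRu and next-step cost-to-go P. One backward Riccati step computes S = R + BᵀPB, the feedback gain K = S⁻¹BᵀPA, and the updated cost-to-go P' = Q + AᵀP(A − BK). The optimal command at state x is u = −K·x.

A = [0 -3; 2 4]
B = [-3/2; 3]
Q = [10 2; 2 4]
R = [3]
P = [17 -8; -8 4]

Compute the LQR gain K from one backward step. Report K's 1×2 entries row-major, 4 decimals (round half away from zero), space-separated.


0.3216 1.6382

BᵀP = [-49.5000 24.0000]
S = R + BᵀPB = [3] + [146.2500] = [149.2500]
BᵀPA = [48.0000 244.5000]
K = S⁻¹·BᵀPA = [0.3216 1.6382]
A−BK = [0.4824 -0.5427; 1.0352 -0.9146]
AᵀP(A−BK) = [0.5628 1.3668; 1.3668 8.4623]
P' = Q + AᵀP(A−BK) = [10.5628 3.3668; 3.3668 12.4623]
tr(P') = 23.0251


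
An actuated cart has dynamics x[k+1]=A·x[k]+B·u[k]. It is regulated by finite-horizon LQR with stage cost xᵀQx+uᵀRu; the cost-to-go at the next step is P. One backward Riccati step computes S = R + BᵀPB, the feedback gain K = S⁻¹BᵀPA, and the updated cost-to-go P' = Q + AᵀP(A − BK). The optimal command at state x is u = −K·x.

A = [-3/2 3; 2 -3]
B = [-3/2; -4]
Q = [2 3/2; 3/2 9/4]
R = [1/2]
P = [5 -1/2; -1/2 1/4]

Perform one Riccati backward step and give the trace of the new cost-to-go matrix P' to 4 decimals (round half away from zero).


BᵀP = [-5.5000 -0.2500]
S = R + BᵀPB = [1/2] + [9.2500] = [9.7500]
BᵀPA = [7.7500 -15.7500]
K = S⁻¹·BᵀPA = [0.7949 -1.6154]
A−BK = [-0.3077 0.5769; 5.1795 -9.4615]
AᵀP(A−BK) = [9.0897 -16.7308; -16.7308 30.8077]
P' = Q + AᵀP(A−BK) = [11.0897 -15.2308; -15.2308 33.0577]
tr(P') = 44.1474

44.1474


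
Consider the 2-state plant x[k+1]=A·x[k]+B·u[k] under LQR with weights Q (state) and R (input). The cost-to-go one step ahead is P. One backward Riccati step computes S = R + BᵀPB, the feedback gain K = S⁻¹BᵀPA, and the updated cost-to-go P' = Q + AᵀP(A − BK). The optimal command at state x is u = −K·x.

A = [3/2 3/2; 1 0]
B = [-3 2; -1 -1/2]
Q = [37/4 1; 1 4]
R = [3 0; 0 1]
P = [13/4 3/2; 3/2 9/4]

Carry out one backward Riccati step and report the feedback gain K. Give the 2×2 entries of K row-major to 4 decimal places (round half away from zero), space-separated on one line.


BᵀP = [-11.2500 -6.7500; 5.7500 1.8750]
S = R + BᵀPB = [3 0; 0 1] + [40.5000 -19.1250; -19.1250 10.5625] = [43.5000 -19.1250; -19.1250 11.5625]
BᵀPA = [-23.6250 -16.8750; 10.5000 8.6250]
K = S⁻¹·BᵀPA = [-0.5273 -0.2198; 0.0359 0.3823]
A−BK = [-0.1537 0.0758; 0.4906 -0.0287]
AᵀP(A−BK) = [1.2276 0.3544; 0.3544 0.3052]
P' = Q + AᵀP(A−BK) = [10.4776 1.3544; 1.3544 4.3052]
tr(P') = 14.7828

-0.5273 -0.2198 0.0359 0.3823


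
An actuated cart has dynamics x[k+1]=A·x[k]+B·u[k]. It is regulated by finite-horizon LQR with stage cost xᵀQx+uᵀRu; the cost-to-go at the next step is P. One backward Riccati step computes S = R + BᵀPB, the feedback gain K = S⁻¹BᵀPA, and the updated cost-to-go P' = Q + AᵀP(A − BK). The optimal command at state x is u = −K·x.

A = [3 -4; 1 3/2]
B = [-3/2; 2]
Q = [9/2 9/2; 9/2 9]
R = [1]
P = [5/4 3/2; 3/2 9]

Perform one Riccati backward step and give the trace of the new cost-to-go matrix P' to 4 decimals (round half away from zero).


BᵀP = [1.1250 15.7500]
S = R + BᵀPB = [1] + [29.8125] = [30.8125]
BᵀPA = [19.1250 19.1250]
K = S⁻¹·BᵀPA = [0.6207 0.6207]
A−BK = [3.9310 -3.0690; -0.2414 0.2586]
AᵀP(A−BK) = [17.3793 -12.6207; -12.6207 10.3793]
P' = Q + AᵀP(A−BK) = [21.8793 -8.1207; -8.1207 19.3793]
tr(P') = 41.2586

41.2586


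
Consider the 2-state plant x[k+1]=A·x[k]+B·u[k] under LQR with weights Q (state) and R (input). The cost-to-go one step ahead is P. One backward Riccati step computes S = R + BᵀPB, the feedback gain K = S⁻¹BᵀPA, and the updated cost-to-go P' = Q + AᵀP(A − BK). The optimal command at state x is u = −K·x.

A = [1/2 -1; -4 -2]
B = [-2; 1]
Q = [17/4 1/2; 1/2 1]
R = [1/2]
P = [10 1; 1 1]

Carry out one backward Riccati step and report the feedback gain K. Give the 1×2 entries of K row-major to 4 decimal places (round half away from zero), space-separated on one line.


-0.1467 0.5600

BᵀP = [-19.0000 -1.0000]
S = R + BᵀPB = [1/2] + [37.0000] = [37.5000]
BᵀPA = [-5.5000 21.0000]
K = S⁻¹·BᵀPA = [-0.1467 0.5600]
A−BK = [0.2067 0.1200; -3.8533 -2.5600]
AᵀP(A−BK) = [13.6933 9.0800; 9.0800 6.2400]
P' = Q + AᵀP(A−BK) = [17.9433 9.5800; 9.5800 7.2400]
tr(P') = 25.1833


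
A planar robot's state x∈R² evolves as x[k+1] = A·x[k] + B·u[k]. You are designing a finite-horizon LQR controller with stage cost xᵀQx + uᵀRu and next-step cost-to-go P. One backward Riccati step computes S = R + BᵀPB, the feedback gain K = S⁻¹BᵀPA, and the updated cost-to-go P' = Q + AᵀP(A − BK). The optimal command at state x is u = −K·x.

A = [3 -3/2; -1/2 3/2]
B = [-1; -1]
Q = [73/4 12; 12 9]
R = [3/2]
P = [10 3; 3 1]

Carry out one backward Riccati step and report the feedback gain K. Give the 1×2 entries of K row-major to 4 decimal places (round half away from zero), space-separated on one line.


-2.0000 0.7297

BᵀP = [-13.0000 -4.0000]
S = R + BᵀPB = [3/2] + [17.0000] = [18.5000]
BᵀPA = [-37.0000 13.5000]
K = S⁻¹·BᵀPA = [-2.0000 0.7297]
A−BK = [1.0000 -0.7703; -2.5000 2.2297]
AᵀP(A−BK) = [7.2500 -3.0000; -3.0000 1.3986]
P' = Q + AᵀP(A−BK) = [25.5000 9.0000; 9.0000 10.3986]
tr(P') = 35.8986


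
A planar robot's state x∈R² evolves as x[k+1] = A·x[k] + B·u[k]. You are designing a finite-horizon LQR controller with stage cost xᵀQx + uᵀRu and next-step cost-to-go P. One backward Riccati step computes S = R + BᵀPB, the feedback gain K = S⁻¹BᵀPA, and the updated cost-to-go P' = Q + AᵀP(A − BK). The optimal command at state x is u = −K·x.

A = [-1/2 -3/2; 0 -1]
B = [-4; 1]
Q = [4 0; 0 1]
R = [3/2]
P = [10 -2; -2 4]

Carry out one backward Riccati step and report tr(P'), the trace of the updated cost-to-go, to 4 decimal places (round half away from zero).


11.2397

BᵀP = [-42.0000 12.0000]
S = R + BᵀPB = [3/2] + [180.0000] = [181.5000]
BᵀPA = [21.0000 51.0000]
K = S⁻¹·BᵀPA = [0.1157 0.2810]
A−BK = [-0.0372 -0.3760; -0.1157 -1.2810]
AᵀP(A−BK) = [0.0702 0.5992; 0.5992 6.1694]
P' = Q + AᵀP(A−BK) = [4.0702 0.5992; 0.5992 7.1694]
tr(P') = 11.2397


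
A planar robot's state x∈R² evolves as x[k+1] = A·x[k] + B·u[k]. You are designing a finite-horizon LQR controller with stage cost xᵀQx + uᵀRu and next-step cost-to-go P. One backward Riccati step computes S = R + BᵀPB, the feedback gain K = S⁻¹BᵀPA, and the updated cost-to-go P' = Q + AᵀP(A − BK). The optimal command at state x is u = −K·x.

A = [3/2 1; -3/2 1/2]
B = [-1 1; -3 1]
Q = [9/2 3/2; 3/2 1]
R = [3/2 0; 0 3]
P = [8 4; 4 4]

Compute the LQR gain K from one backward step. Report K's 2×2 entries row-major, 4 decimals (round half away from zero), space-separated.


0.2579 -0.2248 0.6645 0.3438

BᵀP = [-20.0000 -16.0000; 12.0000 8.0000]
S = R + BᵀPB = [3/2 0; 0 3] + [68.0000 -36.0000; -36.0000 20.0000] = [69.5000 -36.0000; -36.0000 23.0000]
BᵀPA = [-6.0000 -28.0000; 6.0000 16.0000]
K = S⁻¹·BᵀPA = [0.2579 -0.2248; 0.6645 0.3438]
A−BK = [1.0934 0.4314; -1.3909 -0.5182]
AᵀP(A−BK) = [6.5603 2.5884; 2.5884 1.2050]
P' = Q + AᵀP(A−BK) = [11.0603 4.0884; 4.0884 2.2050]
tr(P') = 13.2653


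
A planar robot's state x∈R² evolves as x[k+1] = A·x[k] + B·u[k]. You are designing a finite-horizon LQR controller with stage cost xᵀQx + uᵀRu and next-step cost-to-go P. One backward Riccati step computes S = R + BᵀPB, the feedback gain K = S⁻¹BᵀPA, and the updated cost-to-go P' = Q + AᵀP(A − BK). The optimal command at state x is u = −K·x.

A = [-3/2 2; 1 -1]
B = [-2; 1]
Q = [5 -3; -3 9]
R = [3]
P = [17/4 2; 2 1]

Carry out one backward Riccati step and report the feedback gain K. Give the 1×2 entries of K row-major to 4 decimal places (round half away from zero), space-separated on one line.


BᵀP = [-6.5000 -3.0000]
S = R + BᵀPB = [3] + [10.0000] = [13.0000]
BᵀPA = [6.7500 -10.0000]
K = S⁻¹·BᵀPA = [0.5192 -0.7692]
A−BK = [-0.4615 0.4615; 0.4808 -0.2308]
AᵀP(A−BK) = [1.0577 -1.5577; -1.5577 2.3077]
P' = Q + AᵀP(A−BK) = [6.0577 -4.5577; -4.5577 11.3077]
tr(P') = 17.3654

0.5192 -0.7692


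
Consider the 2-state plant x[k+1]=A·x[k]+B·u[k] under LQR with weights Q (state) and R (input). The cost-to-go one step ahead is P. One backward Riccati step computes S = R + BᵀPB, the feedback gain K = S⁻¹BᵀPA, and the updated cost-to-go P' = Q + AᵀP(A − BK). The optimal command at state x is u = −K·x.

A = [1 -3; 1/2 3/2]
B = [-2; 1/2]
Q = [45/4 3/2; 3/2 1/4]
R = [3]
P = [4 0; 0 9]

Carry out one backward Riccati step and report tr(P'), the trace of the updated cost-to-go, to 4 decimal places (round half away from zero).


BᵀP = [-8.0000 4.5000]
S = R + BᵀPB = [3] + [18.2500] = [21.2500]
BᵀPA = [-5.7500 30.7500]
K = S⁻¹·BᵀPA = [-0.2706 1.4471]
A−BK = [0.4588 -0.1059; 0.6353 0.7765]
AᵀP(A−BK) = [4.6941 3.0706; 3.0706 11.7529]
P' = Q + AᵀP(A−BK) = [15.9441 4.5706; 4.5706 12.0029]
tr(P') = 27.9471

27.9471


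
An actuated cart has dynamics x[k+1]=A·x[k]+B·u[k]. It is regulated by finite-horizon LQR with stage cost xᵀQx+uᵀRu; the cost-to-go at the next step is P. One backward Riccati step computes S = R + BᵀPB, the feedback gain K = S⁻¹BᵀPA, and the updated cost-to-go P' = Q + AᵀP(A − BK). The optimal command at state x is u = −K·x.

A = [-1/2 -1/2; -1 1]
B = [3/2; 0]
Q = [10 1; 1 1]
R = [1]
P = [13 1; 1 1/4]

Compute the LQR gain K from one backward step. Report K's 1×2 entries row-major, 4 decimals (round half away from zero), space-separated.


BᵀP = [19.5000 1.5000]
S = R + BᵀPB = [1] + [29.2500] = [30.2500]
BᵀPA = [-11.2500 -8.2500]
K = S⁻¹·BᵀPA = [-0.3719 -0.2727]
A−BK = [0.0579 -0.0909; -1.0000 1.0000]
AᵀP(A−BK) = [0.3161 -0.0682; -0.0682 0.2500]
P' = Q + AᵀP(A−BK) = [10.3161 0.9318; 0.9318 1.2500]
tr(P') = 11.5661

-0.3719 -0.2727


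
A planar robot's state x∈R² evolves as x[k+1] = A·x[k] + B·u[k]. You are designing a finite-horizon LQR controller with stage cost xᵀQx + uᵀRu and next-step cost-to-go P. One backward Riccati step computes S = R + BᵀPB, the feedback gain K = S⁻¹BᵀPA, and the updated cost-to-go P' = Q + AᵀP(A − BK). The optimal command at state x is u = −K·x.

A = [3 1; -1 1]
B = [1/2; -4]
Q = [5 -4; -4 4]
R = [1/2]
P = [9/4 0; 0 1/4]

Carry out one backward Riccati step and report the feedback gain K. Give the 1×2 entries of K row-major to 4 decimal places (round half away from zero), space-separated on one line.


0.8642 0.0247

BᵀP = [1.1250 -1.0000]
S = R + BᵀPB = [1/2] + [4.5625] = [5.0625]
BᵀPA = [4.3750 0.1250]
K = S⁻¹·BᵀPA = [0.8642 0.0247]
A−BK = [2.5679 0.9877; 2.4568 1.0988]
AᵀP(A−BK) = [16.7191 6.3920; 6.3920 2.4969]
P' = Q + AᵀP(A−BK) = [21.7191 2.3920; 2.3920 6.4969]
tr(P') = 28.2160


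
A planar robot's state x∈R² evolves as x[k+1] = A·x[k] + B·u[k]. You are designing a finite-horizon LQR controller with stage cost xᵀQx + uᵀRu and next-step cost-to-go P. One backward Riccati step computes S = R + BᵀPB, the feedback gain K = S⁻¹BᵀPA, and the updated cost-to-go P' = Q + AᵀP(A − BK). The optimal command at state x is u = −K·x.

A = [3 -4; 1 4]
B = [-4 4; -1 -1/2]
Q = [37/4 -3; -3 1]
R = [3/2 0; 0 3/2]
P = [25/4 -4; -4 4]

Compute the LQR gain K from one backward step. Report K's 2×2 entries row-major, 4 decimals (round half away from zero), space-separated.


-0.6125 -0.9151 0.0664 -2.2140

BᵀP = [-21.0000 12.0000; 27.0000 -18.0000]
S = R + BᵀPB = [3/2 0; 0 3/2] + [72.0000 -90.0000; -90.0000 117.0000] = [73.5000 -90.0000; -90.0000 118.5000]
BᵀPA = [-51.0000 132.0000; 63.0000 -180.0000]
K = S⁻¹·BᵀPA = [-0.6125 -0.9151; 0.0664 -2.2140]
A−BK = [0.2841 1.1956; 0.4207 1.9779]
AᵀP(A−BK) = [0.8256 1.8118; 1.8118 14.2731]
P' = Q + AᵀP(A−BK) = [10.0756 -1.1882; -1.1882 15.2731]
tr(P') = 25.3487


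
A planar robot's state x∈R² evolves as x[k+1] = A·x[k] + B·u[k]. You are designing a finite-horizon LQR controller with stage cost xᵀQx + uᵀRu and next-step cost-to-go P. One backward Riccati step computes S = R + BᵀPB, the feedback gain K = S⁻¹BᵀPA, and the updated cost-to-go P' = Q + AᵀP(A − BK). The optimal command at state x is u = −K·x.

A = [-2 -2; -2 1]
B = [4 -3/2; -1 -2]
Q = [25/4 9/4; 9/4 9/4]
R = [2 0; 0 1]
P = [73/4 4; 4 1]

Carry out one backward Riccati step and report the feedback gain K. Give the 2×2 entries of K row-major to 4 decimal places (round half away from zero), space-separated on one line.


-0.3134 -0.3982 0.6409 0.1370

BᵀP = [69.0000 15.0000; -35.3750 -8.0000]
S = R + BᵀPB = [2 0; 0 1] + [261.0000 -133.5000; -133.5000 69.0625] = [263.0000 -133.5000; -133.5000 70.0625]
BᵀPA = [-168.0000 -123.0000; 86.7500 62.7500]
K = S⁻¹·BᵀPA = [-0.3134 -0.3982; 0.6409 0.1370]
A−BK = [0.2152 -0.2019; -1.0316 0.8758]
AᵀP(A−BK) = [0.7407 0.2280; 0.2280 0.4322]
P' = Q + AᵀP(A−BK) = [6.9907 2.4780; 2.4780 2.6822]
tr(P') = 9.6729


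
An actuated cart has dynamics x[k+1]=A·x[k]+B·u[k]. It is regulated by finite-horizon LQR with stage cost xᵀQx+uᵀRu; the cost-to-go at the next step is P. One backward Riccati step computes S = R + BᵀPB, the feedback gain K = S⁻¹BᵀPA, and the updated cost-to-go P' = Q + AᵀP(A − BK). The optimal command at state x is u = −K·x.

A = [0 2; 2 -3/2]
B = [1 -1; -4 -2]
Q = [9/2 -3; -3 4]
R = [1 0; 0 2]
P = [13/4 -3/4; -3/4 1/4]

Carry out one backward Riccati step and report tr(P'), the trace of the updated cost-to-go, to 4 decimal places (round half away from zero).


10.3016

BᵀP = [6.2500 -1.7500; -1.7500 0.2500]
S = R + BᵀPB = [1 0; 0 2] + [13.2500 -2.7500; -2.7500 1.2500] = [14.2500 -2.7500; -2.7500 3.2500]
BᵀPA = [-3.5000 15.1250; 0.5000 -3.8750]
K = S⁻¹·BᵀPA = [-0.2581 0.9935; -0.0645 -0.3516]
A−BK = [0.1935 0.6548; 0.8387 1.7710]
AᵀP(A−BK) = [0.1290 -0.0968; -0.0968 1.6726]
P' = Q + AᵀP(A−BK) = [4.6290 -3.0968; -3.0968 5.6726]
tr(P') = 10.3016


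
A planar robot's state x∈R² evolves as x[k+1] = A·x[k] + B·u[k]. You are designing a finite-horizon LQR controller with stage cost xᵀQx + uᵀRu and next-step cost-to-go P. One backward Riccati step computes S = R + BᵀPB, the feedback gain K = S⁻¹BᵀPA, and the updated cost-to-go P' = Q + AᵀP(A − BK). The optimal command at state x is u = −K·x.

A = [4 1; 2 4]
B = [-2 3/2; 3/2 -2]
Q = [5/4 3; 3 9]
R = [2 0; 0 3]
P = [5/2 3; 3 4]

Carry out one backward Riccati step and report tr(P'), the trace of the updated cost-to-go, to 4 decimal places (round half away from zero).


119.3892

BᵀP = [-0.5000 0.0000; -2.2500 -3.5000]
S = R + BᵀPB = [2 0; 0 3] + [1.0000 -0.7500; -0.7500 3.6250] = [3.0000 -0.7500; -0.7500 6.6250]
BᵀPA = [-2.0000 -0.5000; -16.0000 -16.2500]
K = S⁻¹·BᵀPA = [-1.3074 -0.8026; -2.5631 -2.5437]
A−BK = [5.2298 3.2104; -1.1650 0.1165]
AᵀP(A−BK) = [60.3754 53.6958; 53.6958 48.7638]
P' = Q + AᵀP(A−BK) = [61.6254 56.6958; 56.6958 57.7638]
tr(P') = 119.3892


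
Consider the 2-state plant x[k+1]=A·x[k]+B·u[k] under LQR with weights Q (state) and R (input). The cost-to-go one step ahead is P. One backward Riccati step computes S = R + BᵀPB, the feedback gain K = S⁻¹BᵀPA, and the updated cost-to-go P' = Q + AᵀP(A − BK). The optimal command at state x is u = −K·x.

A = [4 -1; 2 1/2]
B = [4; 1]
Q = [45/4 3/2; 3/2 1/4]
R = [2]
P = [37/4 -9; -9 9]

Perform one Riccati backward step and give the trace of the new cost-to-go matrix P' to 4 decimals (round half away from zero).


BᵀP = [28.0000 -27.0000]
S = R + BᵀPB = [2] + [85.0000] = [87.0000]
BᵀPA = [58.0000 -41.5000]
K = S⁻¹·BᵀPA = [0.6667 -0.4770]
A−BK = [1.3333 0.9080; 1.3333 0.9770]
AᵀP(A−BK) = [1.3333 -0.3333; -0.3333 0.7040]
P' = Q + AᵀP(A−BK) = [12.5833 1.1667; 1.1667 0.9540]
tr(P') = 13.5374

13.5374


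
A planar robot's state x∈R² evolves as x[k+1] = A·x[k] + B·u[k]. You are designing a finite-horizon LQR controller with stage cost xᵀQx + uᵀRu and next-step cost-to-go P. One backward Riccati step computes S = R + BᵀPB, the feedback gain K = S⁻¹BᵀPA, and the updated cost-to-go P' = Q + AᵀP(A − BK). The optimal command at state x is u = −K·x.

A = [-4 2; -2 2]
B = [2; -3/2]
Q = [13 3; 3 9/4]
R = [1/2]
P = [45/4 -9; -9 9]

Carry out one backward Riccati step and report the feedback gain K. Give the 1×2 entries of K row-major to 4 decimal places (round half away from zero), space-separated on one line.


BᵀP = [36.0000 -31.5000]
S = R + BᵀPB = [1/2] + [119.2500] = [119.7500]
BᵀPA = [-81.0000 9.0000]
K = S⁻¹·BᵀPA = [-0.6764 0.0752]
A−BK = [-2.6472 1.8497; -3.0146 2.1127]
AᵀP(A−BK) = [17.2109 -11.9123; -11.9123 8.3236]
P' = Q + AᵀP(A−BK) = [30.2109 -8.9123; -8.9123 10.5736]
tr(P') = 40.7844

-0.6764 0.0752


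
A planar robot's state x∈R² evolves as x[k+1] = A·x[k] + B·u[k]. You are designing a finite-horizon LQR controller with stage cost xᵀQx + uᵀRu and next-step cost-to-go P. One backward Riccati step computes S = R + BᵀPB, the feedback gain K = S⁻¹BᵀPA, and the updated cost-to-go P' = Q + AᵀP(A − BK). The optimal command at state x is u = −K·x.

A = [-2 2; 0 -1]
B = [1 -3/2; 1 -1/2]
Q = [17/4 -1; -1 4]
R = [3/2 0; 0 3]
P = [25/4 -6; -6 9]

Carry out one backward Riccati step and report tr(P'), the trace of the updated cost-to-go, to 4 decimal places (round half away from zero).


BᵀP = [0.2500 3.0000; -6.3750 4.5000]
S = R + BᵀPB = [3/2 0; 0 3] + [3.2500 -1.8750; -1.8750 7.3125] = [4.7500 -1.8750; -1.8750 10.3125]
BᵀPA = [-0.5000 -2.5000; 12.7500 -17.2500]
K = S⁻¹·BᵀPA = [0.4124 -1.2784; 1.3113 -1.9052]
A−BK = [-0.4454 0.4206; 0.2433 -0.6742]
AᵀP(A−BK) = [8.4866 -13.3485; -13.3485 21.9402]
P' = Q + AᵀP(A−BK) = [12.7366 -14.3485; -14.3485 25.9402]
tr(P') = 38.6768

38.6768


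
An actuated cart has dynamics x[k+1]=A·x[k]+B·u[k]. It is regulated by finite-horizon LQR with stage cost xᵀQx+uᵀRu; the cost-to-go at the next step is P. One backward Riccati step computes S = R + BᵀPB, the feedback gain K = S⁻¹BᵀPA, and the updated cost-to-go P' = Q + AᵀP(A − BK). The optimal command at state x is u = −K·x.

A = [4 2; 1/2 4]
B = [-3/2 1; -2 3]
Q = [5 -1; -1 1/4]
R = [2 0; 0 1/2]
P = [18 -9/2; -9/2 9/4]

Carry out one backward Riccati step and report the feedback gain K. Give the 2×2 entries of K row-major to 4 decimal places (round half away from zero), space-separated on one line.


BᵀP = [-18.0000 2.2500; 4.5000 2.2500]
S = R + BᵀPB = [2 0; 0 1/2] + [22.5000 -11.2500; -11.2500 11.2500] = [24.5000 -11.2500; -11.2500 11.7500]
BᵀPA = [-70.8750 -27.0000; 19.1250 18.0000]
K = S⁻¹·BᵀPA = [-3.8287 -0.7114; -2.0382 0.8508]
A−BK = [0.2950 0.0821; -1.0430 0.0248]
AᵀP(A−BK) = [38.1798 5.3107; 5.3107 1.4785]
P' = Q + AᵀP(A−BK) = [43.1798 4.3107; 4.3107 1.7285]
tr(P') = 44.9083

-3.8287 -0.7114 -2.0382 0.8508


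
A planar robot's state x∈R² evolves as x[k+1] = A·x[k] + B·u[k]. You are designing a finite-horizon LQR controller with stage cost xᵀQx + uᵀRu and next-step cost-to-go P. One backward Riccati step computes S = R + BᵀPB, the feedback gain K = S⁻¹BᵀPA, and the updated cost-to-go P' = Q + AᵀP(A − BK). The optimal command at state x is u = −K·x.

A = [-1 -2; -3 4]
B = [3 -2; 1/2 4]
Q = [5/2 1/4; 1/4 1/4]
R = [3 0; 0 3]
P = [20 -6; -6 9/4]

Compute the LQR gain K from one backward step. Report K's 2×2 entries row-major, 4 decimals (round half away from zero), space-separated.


BᵀP = [57.0000 -16.8750; -64.0000 21.0000]
S = R + BᵀPB = [3 0; 0 3] + [162.5625 -181.5000; -181.5000 212.0000] = [165.5625 -181.5000; -181.5000 215.0000]
BᵀPA = [-6.3750 -181.5000; 1.0000 212.0000]
K = S⁻¹·BᵀPA = [-0.4481 -0.2052; -0.3736 0.8128]
A−BK = [-0.4030 0.2412; -1.2814 0.8513]
AᵀP(A−BK) = [1.7670 -1.1209; -1.1209 2.4385]
P' = Q + AᵀP(A−BK) = [4.2670 -0.8709; -0.8709 2.6885]
tr(P') = 6.9555

-0.4481 -0.2052 -0.3736 0.8128


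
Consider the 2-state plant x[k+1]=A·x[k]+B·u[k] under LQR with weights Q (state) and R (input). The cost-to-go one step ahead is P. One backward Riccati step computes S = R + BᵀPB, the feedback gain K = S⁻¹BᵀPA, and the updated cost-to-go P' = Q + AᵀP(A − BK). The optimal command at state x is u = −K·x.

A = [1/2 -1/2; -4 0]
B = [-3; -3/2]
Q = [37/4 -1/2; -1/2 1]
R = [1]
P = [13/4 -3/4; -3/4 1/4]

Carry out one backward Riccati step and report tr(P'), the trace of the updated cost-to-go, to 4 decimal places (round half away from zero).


BᵀP = [-8.6250 1.8750]
S = R + BᵀPB = [1] + [23.0625] = [24.0625]
BᵀPA = [-11.8125 4.3125]
K = S⁻¹·BᵀPA = [-0.4909 0.1792]
A−BK = [-0.9727 0.0377; -4.7364 0.2688]
AᵀP(A−BK) = [2.0136 -0.1955; -0.1955 0.0396]
P' = Q + AᵀP(A−BK) = [11.2636 -0.6955; -0.6955 1.0396]
tr(P') = 12.3032

12.3032


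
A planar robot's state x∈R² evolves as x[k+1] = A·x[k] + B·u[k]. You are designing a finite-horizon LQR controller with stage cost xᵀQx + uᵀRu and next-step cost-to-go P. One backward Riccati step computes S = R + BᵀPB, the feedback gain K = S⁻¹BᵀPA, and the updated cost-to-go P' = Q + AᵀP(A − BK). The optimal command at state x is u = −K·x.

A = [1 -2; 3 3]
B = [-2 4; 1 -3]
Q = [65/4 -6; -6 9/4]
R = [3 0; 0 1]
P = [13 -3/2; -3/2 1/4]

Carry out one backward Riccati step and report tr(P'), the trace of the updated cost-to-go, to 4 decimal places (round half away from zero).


19.8476

BᵀP = [-27.5000 3.2500; 56.5000 -6.7500]
S = R + BᵀPB = [3 0; 0 1] + [58.2500 -119.7500; -119.7500 246.2500] = [61.2500 -119.7500; -119.7500 247.2500]
BᵀPA = [-17.7500 64.7500; 36.2500 -133.2500]
K = S⁻¹·BᵀPA = [-0.0594 0.0656; 0.1178 -0.5072]
A−BK = [0.4098 0.1598; 3.4129 1.4129]
AᵀP(A−BK) = [0.9238 0.2988; 0.2988 0.4238]
P' = Q + AᵀP(A−BK) = [17.1738 -5.7012; -5.7012 2.6738]
tr(P') = 19.8476


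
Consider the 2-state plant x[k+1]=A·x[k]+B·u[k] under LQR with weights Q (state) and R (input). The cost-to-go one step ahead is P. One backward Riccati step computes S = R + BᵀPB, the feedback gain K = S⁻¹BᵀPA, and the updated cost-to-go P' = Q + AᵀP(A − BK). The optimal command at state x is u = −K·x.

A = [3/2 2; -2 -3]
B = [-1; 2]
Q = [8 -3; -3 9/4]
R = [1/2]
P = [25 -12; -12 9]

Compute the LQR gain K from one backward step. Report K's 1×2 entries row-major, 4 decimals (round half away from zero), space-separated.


BᵀP = [-49.0000 30.0000]
S = R + BᵀPB = [1/2] + [109.0000] = [109.5000]
BᵀPA = [-133.5000 -188.0000]
K = S⁻¹·BᵀPA = [-1.2192 -1.7169]
A−BK = [0.2808 0.2831; 0.4384 0.4338]
AᵀP(A−BK) = [1.4897 1.7945; 1.7945 2.2237]
P' = Q + AᵀP(A−BK) = [9.4897 -1.2055; -1.2055 4.4737]
tr(P') = 13.9635

-1.2192 -1.7169


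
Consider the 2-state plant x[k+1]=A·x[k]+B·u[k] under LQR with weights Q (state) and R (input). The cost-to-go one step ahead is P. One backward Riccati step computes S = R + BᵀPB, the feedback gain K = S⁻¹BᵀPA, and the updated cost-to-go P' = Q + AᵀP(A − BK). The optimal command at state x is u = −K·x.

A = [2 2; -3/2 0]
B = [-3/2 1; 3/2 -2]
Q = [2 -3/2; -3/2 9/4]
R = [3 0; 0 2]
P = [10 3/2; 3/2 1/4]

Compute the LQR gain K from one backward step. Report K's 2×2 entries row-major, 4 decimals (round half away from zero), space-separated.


BᵀP = [-12.7500 -1.8750; 7.0000 1.0000]
S = R + BᵀPB = [3 0; 0 2] + [16.3125 -9.0000; -9.0000 5.0000] = [19.3125 -9.0000; -9.0000 7.0000]
BᵀPA = [-22.6875 -25.5000; 12.5000 14.0000]
K = S⁻¹·BᵀPA = [-0.8547 -0.9689; 0.6869 0.7543]
A−BK = [0.0311 -0.2076; 1.1557 2.9619]
AᵀP(A−BK) = [3.5865 4.0900; 4.0900 4.7336]
P' = Q + AᵀP(A−BK) = [5.5865 2.5900; 2.5900 6.9836]
tr(P') = 12.5701

-0.8547 -0.9689 0.6869 0.7543


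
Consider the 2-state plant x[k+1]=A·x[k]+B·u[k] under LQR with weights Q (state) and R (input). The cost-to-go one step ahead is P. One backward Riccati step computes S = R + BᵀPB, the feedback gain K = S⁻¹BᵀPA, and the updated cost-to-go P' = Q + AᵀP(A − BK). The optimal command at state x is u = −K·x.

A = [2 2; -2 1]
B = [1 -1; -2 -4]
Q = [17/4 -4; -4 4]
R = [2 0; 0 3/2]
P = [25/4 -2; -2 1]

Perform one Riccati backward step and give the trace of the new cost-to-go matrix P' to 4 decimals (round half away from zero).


BᵀP = [10.2500 -4.0000; 1.7500 -2.0000]
S = R + BᵀPB = [2 0; 0 3/2] + [18.2500 5.7500; 5.7500 6.2500] = [20.2500 5.7500; 5.7500 7.7500]
BᵀPA = [28.5000 16.5000; 7.5000 1.5000]
K = S⁻¹·BᵀPA = [1.4349 0.9627; -0.0969 -0.5207]
A−BK = [0.4682 0.5166; 0.4823 0.8426]
AᵀP(A−BK) = [4.8315 3.4692; 3.4692 2.8971]
P' = Q + AᵀP(A−BK) = [9.0815 -0.5308; -0.5308 6.8971]
tr(P') = 15.9786

15.9786


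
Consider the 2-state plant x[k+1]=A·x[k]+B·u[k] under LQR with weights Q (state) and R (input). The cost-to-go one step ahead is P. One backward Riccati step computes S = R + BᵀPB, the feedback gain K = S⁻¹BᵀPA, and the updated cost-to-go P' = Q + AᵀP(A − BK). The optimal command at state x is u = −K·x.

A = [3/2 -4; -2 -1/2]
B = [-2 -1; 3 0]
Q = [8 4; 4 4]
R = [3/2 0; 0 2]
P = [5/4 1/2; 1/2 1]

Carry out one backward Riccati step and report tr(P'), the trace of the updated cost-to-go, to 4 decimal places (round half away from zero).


26.1611

BᵀP = [-1.0000 2.0000; -1.2500 -0.5000]
S = R + BᵀPB = [3/2 0; 0 2] + [8.0000 1.0000; 1.0000 1.2500] = [9.5000 1.0000; 1.0000 3.2500]
BᵀPA = [-5.5000 3.0000; -0.8750 5.2500]
K = S⁻¹·BᵀPA = [-0.5690 0.1506; -0.0941 1.5690]
A−BK = [0.2678 -2.1297; -0.2929 -0.9519]
AᵀP(A−BK) = [0.6004 -0.6736; -0.6736 13.5607]
P' = Q + AᵀP(A−BK) = [8.6004 3.3264; 3.3264 17.5607]
tr(P') = 26.1611


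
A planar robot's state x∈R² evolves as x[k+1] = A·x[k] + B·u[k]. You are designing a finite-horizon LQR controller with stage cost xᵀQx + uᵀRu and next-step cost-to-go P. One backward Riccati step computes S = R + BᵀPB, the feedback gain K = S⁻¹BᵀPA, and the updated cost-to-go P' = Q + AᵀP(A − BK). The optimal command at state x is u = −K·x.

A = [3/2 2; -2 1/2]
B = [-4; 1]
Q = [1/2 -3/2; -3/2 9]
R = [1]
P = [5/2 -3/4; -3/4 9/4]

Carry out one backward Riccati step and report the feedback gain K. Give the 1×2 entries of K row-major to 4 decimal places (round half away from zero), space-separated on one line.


-0.5406 -0.3832

BᵀP = [-10.7500 5.2500]
S = R + BᵀPB = [1] + [48.2500] = [49.2500]
BᵀPA = [-26.6250 -18.8750]
K = S⁻¹·BᵀPA = [-0.5406 -0.3832]
A−BK = [-0.6624 0.4670; -1.4594 0.8832]
AᵀP(A−BK) = [4.7313 -2.5165; -2.5165 1.8287]
P' = Q + AᵀP(A−BK) = [5.2313 -4.0165; -4.0165 10.8287]
tr(P') = 16.0600


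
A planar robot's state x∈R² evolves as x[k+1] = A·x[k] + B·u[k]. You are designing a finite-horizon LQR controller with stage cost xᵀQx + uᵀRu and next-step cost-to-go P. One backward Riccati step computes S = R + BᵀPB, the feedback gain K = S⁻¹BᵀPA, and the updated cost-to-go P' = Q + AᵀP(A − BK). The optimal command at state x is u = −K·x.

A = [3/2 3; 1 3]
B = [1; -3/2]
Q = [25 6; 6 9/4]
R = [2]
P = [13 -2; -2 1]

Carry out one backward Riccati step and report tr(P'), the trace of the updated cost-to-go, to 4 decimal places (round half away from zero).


62.9409

BᵀP = [16.0000 -3.5000]
S = R + BᵀPB = [2] + [21.2500] = [23.2500]
BᵀPA = [20.5000 37.5000]
K = S⁻¹·BᵀPA = [0.8817 1.6129]
A−BK = [0.6183 1.3871; 2.3226 5.4194]
AᵀP(A−BK) = [6.1747 13.4355; 13.4355 29.5161]
P' = Q + AᵀP(A−BK) = [31.1747 19.4355; 19.4355 31.7661]
tr(P') = 62.9409


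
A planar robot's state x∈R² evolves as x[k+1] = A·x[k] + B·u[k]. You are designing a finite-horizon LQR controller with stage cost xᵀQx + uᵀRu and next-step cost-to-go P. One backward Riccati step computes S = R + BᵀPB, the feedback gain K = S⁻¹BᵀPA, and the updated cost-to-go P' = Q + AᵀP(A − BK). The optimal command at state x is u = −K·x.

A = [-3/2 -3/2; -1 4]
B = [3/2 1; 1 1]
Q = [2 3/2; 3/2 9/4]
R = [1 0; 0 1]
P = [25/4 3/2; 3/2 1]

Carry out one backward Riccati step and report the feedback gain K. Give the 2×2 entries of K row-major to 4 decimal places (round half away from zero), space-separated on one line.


BᵀP = [10.8750 3.2500; 7.7500 2.5000]
S = R + BᵀPB = [1 0; 0 1] + [19.5625 14.1250; 14.1250 10.2500] = [20.5625 14.1250; 14.1250 11.2500]
BᵀPA = [-19.5625 -3.3125; -14.1250 -1.6250]
K = S⁻¹·BᵀPA = [-0.6464 -0.4499; -0.4440 0.4204]
A−BK = [-0.0864 -1.2456; 0.0904 4.0295]
AᵀP(A−BK) = [0.6464 0.4499; 0.4499 11.2554]
P' = Q + AᵀP(A−BK) = [2.6464 1.9499; 1.9499 13.5054]
tr(P') = 16.1518

-0.6464 -0.4499 -0.4440 0.4204


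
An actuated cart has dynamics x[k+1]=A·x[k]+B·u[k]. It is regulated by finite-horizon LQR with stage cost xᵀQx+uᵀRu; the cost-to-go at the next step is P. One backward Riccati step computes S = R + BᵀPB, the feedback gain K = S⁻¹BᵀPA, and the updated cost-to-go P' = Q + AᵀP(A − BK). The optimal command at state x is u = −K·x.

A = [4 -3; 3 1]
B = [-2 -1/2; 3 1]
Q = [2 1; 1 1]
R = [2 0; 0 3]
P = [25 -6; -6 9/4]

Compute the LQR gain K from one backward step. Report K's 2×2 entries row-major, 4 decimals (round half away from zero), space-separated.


BᵀP = [-68.0000 18.7500; -18.5000 5.2500]
S = R + BᵀPB = [2 0; 0 3] + [192.2500 52.7500; 52.7500 14.5000] = [194.2500 52.7500; 52.7500 17.5000]
BᵀPA = [-215.7500 222.7500; -58.2500 60.7500]
K = S⁻¹·BᵀPA = [-1.1396 1.1244; 0.1066 0.0821]
A−BK = [1.7740 -0.7101; 6.3123 -2.4554]
AᵀP(A−BK) = [36.5843 -15.8733; -15.8733 7.7971]
P' = Q + AᵀP(A−BK) = [38.5843 -14.8733; -14.8733 8.7971]
tr(P') = 47.3814

-1.1396 1.1244 0.1066 0.0821


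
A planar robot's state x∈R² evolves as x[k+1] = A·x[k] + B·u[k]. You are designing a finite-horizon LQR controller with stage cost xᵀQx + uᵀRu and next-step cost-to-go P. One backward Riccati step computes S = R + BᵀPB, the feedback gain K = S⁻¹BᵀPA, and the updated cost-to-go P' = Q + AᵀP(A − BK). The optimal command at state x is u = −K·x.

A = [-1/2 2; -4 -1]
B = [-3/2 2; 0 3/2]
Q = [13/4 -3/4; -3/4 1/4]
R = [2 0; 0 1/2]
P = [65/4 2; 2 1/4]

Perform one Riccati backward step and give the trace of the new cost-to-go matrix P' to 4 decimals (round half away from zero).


BᵀP = [-24.3750 -3.0000; 35.5000 4.3750]
S = R + BᵀPB = [2 0; 0 1/2] + [36.5625 -53.2500; -53.2500 77.5625] = [38.5625 -53.2500; -53.2500 78.0625]
BᵀPA = [24.1875 -45.7500; -35.2500 66.6250]
K = S⁻¹·BᵀPA = [0.0634 -0.1349; -0.4083 0.7614]
A−BK = [0.4117 0.2747; -3.3875 -2.1421]
AᵀP(A−BK) = [0.1360 -0.1456; -0.1456 0.3460]
P' = Q + AᵀP(A−BK) = [3.3860 -0.8956; -0.8956 0.5960]
tr(P') = 3.9819

3.9819


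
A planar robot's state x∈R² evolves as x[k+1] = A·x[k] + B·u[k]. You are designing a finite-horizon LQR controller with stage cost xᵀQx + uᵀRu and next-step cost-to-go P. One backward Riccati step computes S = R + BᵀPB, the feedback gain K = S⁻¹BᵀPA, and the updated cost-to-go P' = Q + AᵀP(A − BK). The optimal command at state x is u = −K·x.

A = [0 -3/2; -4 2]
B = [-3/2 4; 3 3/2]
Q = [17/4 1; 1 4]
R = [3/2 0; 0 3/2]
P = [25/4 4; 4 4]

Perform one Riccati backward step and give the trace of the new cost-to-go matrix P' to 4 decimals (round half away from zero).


BᵀP = [2.6250 6.0000; 31.0000 22.0000]
S = R + BᵀPB = [3/2 0; 0 3/2] + [14.0625 19.5000; 19.5000 157.0000] = [15.5625 19.5000; 19.5000 158.5000]
BᵀPA = [-24.0000 8.0625; -88.0000 -2.5000]
K = S⁻¹·BᵀPA = [-1.0008 0.6359; -0.4321 -0.0940]
A−BK = [0.2272 -0.1702; -0.3496 0.2334]
AᵀP(A−BK) = [1.9584 -1.0115; -1.0115 0.7009]
P' = Q + AᵀP(A−BK) = [6.2084 -0.0115; -0.0115 4.7009]
tr(P') = 10.9093

10.9093


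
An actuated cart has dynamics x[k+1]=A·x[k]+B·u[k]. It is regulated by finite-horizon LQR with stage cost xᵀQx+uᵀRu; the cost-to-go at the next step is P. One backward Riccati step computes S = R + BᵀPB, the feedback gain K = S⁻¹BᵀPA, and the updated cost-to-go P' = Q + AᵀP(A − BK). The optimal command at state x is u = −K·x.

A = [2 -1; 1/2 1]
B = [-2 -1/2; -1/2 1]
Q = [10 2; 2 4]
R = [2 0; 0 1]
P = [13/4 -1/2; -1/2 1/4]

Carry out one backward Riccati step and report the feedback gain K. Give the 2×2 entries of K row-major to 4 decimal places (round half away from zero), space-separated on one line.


BᵀP = [-6.2500 0.8750; -2.1250 0.5000]
S = R + BᵀPB = [2 0; 0 1] + [12.0625 4.0000; 4.0000 1.5625] = [14.0625 4.0000; 4.0000 2.5625]
BᵀPA = [-12.0625 7.1250; -4.0000 2.6250]
K = S⁻¹·BᵀPA = [-0.7442 0.3872; -0.3993 0.4200]
A−BK = [0.3120 -0.0156; 0.5272 0.7736]
AᵀP(A−BK) = [1.4884 -0.7744; -0.7744 0.6387]
P' = Q + AᵀP(A−BK) = [11.4884 1.2256; 1.2256 4.6387]
tr(P') = 16.1271

-0.7442 0.3872 -0.3993 0.4200


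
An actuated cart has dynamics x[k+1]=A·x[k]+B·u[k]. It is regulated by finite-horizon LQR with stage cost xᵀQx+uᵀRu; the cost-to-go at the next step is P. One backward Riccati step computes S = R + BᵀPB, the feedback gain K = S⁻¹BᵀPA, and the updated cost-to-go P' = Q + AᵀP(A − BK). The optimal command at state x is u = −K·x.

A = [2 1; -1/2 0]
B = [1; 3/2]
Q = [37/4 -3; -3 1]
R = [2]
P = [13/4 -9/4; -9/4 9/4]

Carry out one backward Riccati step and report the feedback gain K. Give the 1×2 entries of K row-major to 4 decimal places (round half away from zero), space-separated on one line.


BᵀP = [-0.1250 1.1250]
S = R + BᵀPB = [2] + [1.5625] = [3.5625]
BᵀPA = [-0.8125 -0.1250]
K = S⁻¹·BᵀPA = [-0.2281 -0.0351]
A−BK = [2.2281 1.0351; -0.1579 0.0526]
AᵀP(A−BK) = [17.8772 7.5965; 7.5965 3.2456]
P' = Q + AᵀP(A−BK) = [27.1272 4.5965; 4.5965 4.2456]
tr(P') = 31.3728

-0.2281 -0.0351


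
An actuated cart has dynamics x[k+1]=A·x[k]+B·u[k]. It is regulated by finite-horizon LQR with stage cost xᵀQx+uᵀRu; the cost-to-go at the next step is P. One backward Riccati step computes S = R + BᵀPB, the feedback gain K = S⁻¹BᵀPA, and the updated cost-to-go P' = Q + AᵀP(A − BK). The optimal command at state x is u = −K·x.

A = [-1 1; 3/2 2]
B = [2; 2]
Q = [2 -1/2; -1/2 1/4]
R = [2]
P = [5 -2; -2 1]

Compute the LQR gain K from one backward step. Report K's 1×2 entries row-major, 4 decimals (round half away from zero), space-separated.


BᵀP = [6.0000 -2.0000]
S = R + BᵀPB = [2] + [8.0000] = [10.0000]
BᵀPA = [-9.0000 2.0000]
K = S⁻¹·BᵀPA = [-0.9000 0.2000]
A−BK = [0.8000 0.6000; 3.3000 1.6000]
AᵀP(A−BK) = [5.1500 0.8000; 0.8000 0.6000]
P' = Q + AᵀP(A−BK) = [7.1500 0.3000; 0.3000 0.8500]
tr(P') = 8.0000

-0.9000 0.2000


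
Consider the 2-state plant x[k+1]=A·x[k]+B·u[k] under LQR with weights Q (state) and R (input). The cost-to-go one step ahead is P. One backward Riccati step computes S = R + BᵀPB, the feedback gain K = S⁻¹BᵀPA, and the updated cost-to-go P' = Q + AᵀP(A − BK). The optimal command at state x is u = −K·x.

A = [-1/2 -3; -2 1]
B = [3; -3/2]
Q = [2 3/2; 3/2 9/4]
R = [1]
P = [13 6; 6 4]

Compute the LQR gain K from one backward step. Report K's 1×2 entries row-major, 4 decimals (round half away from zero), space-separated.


-0.5342 -1.0685

BᵀP = [30.0000 12.0000]
S = R + BᵀPB = [1] + [72.0000] = [73.0000]
BᵀPA = [-39.0000 -78.0000]
K = S⁻¹·BᵀPA = [-0.5342 -1.0685]
A−BK = [1.1027 0.2055; -2.8014 -0.6027]
AᵀP(A−BK) = [10.4144 2.8288; 2.8288 1.6575]
P' = Q + AᵀP(A−BK) = [12.4144 4.3288; 4.3288 3.9075]
tr(P') = 16.3219


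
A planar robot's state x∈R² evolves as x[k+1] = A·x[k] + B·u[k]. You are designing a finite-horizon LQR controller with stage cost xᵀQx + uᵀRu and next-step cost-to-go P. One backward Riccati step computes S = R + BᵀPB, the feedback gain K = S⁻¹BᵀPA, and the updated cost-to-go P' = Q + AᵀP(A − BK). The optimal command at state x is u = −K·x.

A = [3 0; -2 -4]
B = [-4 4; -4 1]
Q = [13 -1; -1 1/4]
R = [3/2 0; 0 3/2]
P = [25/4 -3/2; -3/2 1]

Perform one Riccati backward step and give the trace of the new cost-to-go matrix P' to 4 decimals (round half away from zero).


BᵀP = [-19.0000 2.0000; 23.5000 -5.0000]
S = R + BᵀPB = [3/2 0; 0 3/2] + [68.0000 -74.0000; -74.0000 89.0000] = [69.5000 -74.0000; -74.0000 90.5000]
BᵀPA = [-61.0000 -8.0000; 80.5000 20.0000]
K = S⁻¹·BᵀPA = [0.5364 0.9290; 1.3281 0.9806]
A−BK = [-0.1668 -0.2065; -1.1825 -1.2645]
AᵀP(A−BK) = [4.0578 3.7290; 3.7290 3.8194]
P' = Q + AᵀP(A−BK) = [17.0578 2.7290; 2.7290 4.0694]
tr(P') = 21.1272

21.1272
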